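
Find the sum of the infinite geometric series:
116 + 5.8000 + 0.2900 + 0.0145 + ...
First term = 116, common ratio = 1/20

For |r| < 1, S = a / (1 - r)
S = 116 / (1 - (1/20))
S = 116 / (19/20)
S = 2320/19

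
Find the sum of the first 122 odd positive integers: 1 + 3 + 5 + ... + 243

Sum of first n odd numbers = n²
= 122²
= 14884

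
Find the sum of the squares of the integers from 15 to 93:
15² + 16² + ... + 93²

Use ∑_{k=1}^{n} k² = n(n+1)(2n+1)/6, then subtract the first 14 terms.
∑_{k=1}^{93} k² = 93×94×187/6 = 272459
∑_{k=1}^{14} k² = 14×15×29/6 = 1015
∑_{k=15}^{93} k² = 272459 - 1015 = 271444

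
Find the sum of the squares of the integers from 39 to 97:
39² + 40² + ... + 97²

Use ∑_{k=1}^{n} k² = n(n+1)(2n+1)/6, then subtract the first 38 terms.
∑_{k=1}^{97} k² = 97×98×195/6 = 308945
∑_{k=1}^{38} k² = 38×39×77/6 = 19019
∑_{k=39}^{97} k² = 308945 - 19019 = 289926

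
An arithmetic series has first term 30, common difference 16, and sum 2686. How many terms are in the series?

Using S = n/2 × [2a + (n-1)d]
2686 = n/2 × [2(30) + (n-1)(16)]
2686 = n/2 × [60 + 16n - 16]
5372 = n × [44 + 16n]
16n² + (44)n - 5372 = 0
Discriminant: Δ = (44)² - 4(16)(-5372) = 1936 + 343808 = 345744
√Δ = 588
n = [-(44) + √Δ] / (2·16) = (-44 + 588) / 32 = 544 / 32 = 17
(The negative root is discarded since n must be a positive integer.)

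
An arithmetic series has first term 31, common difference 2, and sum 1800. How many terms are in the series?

Using S = n/2 × [2a + (n-1)d]
1800 = n/2 × [2(31) + (n-1)(2)]
1800 = n/2 × [62 + 2n - 2]
3600 = n × [60 + 2n]
2n² + (60)n - 3600 = 0
Discriminant: Δ = (60)² - 4(2)(-3600) = 3600 + 28800 = 32400
√Δ = 180
n = [-(60) + √Δ] / (2·2) = (-60 + 180) / 4 = 120 / 4 = 30
(The negative root is discarded since n must be a positive integer.)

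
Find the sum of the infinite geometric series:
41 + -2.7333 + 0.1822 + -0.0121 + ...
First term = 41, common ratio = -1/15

For |r| < 1, S = a / (1 - r)
S = 41 / (1 - (-1/15))
S = 41 / (16/15)
S = 615/16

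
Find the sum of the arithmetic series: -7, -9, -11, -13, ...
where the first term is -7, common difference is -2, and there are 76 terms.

Sₙ = n/2 × (first + last)
Last term = a + (n-1)d = -7 + (76-1)×(-2) = -157
S_76 = 76/2 × (-7 + (-157))
S_76 = 76/2 × (-164) = -6232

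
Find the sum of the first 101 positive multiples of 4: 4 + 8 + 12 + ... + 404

Factor out 4: = 4(1 + 2 + ... + 101) = 4 × n(n+1)/2
= 4 × 101×102/2
= 4 × 5151
= 20604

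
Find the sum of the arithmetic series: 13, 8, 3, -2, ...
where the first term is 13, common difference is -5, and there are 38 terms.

Sₙ = n/2 × (first + last)
Last term = a + (n-1)d = 13 + (38-1)×(-5) = -172
S_38 = 38/2 × (13 + (-172))
S_38 = 38/2 × (-159) = -3021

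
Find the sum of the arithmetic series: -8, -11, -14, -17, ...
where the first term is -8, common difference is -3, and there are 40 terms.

Sₙ = n/2 × (first + last)
Last term = a + (n-1)d = -8 + (40-1)×(-3) = -125
S_40 = 40/2 × (-8 + (-125))
S_40 = 40/2 × (-133) = -2660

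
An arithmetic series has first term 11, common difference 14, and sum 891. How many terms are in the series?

Using S = n/2 × [2a + (n-1)d]
891 = n/2 × [2(11) + (n-1)(14)]
891 = n/2 × [22 + 14n - 14]
1782 = n × [8 + 14n]
14n² + (8)n - 1782 = 0
Discriminant: Δ = (8)² - 4(14)(-1782) = 64 + 99792 = 99856
√Δ = 316
n = [-(8) + √Δ] / (2·14) = (-8 + 316) / 28 = 308 / 28 = 11
(The negative root is discarded since n must be a positive integer.)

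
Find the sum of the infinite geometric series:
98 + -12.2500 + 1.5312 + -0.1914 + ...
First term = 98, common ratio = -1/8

For |r| < 1, S = a / (1 - r)
S = 98 / (1 - (-1/8))
S = 98 / (9/8)
S = 784/9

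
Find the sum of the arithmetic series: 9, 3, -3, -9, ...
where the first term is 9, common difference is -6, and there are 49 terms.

Sₙ = n/2 × (first + last)
Last term = a + (n-1)d = 9 + (49-1)×(-6) = -279
S_49 = 49/2 × (9 + (-279))
S_49 = 49/2 × (-270) = -6615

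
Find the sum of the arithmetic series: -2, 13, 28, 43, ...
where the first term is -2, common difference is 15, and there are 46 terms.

Sₙ = n/2 × (first + last)
Last term = a + (n-1)d = -2 + (46-1)×15 = 673
S_46 = 46/2 × (-2 + 673)
S_46 = 46/2 × 671 = 15433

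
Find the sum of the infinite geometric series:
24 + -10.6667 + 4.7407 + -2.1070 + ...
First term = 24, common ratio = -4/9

For |r| < 1, S = a / (1 - r)
S = 24 / (1 - (-4/9))
S = 24 / (13/9)
S = 216/13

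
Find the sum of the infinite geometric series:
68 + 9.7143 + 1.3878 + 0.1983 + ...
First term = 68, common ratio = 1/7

For |r| < 1, S = a / (1 - r)
S = 68 / (1 - (1/7))
S = 68 / (6/7)
S = 238/3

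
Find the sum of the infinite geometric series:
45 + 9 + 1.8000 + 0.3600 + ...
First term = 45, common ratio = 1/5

For |r| < 1, S = a / (1 - r)
S = 45 / (1 - (1/5))
S = 45 / (4/5)
S = 225/4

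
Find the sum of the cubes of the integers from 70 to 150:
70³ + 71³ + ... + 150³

Use ∑_{k=1}^{n} k³ = [n(n+1)/2]², then subtract the first 69 terms.
∑_{k=1}^{150} k³ = [150×151/2]² = 11325² = 128255625
∑_{k=1}^{69} k³ = [69×70/2]² = 2415² = 5832225
∑_{k=70}^{150} k³ = 128255625 - 5832225 = 122423400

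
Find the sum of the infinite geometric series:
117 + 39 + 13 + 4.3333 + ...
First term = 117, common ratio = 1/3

For |r| < 1, S = a / (1 - r)
S = 117 / (1 - (1/3))
S = 117 / (2/3)
S = 351/2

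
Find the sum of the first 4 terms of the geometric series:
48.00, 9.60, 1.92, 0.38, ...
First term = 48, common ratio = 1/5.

Sₙ = a(1 - rⁿ) / (1 - r)
S_4 = 48(1 - (1/5)^4) / (1 - (1/5))
S_4 = 48(1 - (1/625)) / (4/5)
S_4 = 7488/125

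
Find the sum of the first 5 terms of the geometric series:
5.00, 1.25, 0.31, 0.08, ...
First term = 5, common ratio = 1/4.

Sₙ = a(1 - rⁿ) / (1 - r)
S_5 = 5(1 - (1/4)^5) / (1 - (1/4))
S_5 = 5(1 - (1/1024)) / (3/4)
S_5 = 1705/256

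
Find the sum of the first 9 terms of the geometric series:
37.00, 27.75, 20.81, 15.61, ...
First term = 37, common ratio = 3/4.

Sₙ = a(1 - rⁿ) / (1 - r)
S_9 = 37(1 - (3/4)^9) / (1 - (3/4))
S_9 = 37(1 - (19683/262144)) / (1/4)
S_9 = 8971057/65536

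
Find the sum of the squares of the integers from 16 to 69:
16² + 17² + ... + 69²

Use ∑_{k=1}^{n} k² = n(n+1)(2n+1)/6, then subtract the first 15 terms.
∑_{k=1}^{69} k² = 69×70×139/6 = 111895
∑_{k=1}^{15} k² = 15×16×31/6 = 1240
∑_{k=16}^{69} k² = 111895 - 1240 = 110655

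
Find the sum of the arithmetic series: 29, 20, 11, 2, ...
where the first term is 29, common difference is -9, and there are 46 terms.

Sₙ = n/2 × (first + last)
Last term = a + (n-1)d = 29 + (46-1)×(-9) = -376
S_46 = 46/2 × (29 + (-376))
S_46 = 46/2 × (-347) = -7981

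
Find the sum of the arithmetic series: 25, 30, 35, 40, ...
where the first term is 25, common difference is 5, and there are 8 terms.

Sₙ = n/2 × (first + last)
Last term = a + (n-1)d = 25 + (8-1)×5 = 60
S_8 = 8/2 × (25 + 60)
S_8 = 8/2 × 85 = 340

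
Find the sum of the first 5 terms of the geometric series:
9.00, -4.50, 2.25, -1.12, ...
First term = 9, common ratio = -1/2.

Sₙ = a(1 - rⁿ) / (1 - r)
S_5 = 9(1 - (-1/2)^5) / (1 - (-1/2))
S_5 = 9(1 - (-1/32)) / (3/2)
S_5 = 99/16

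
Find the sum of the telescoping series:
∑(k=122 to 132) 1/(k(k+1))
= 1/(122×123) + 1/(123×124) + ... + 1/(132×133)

Partial fractions: 1/(k(k+1)) = 1/k - 1/(k+1)
The series telescopes:
= (1/122 - 1/123) + (1/123 - 1/124) + ... + (1/132 - 1/133)
= 1/122 - 1/133
= 11/16226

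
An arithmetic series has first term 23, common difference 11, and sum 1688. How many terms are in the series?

Using S = n/2 × [2a + (n-1)d]
1688 = n/2 × [2(23) + (n-1)(11)]
1688 = n/2 × [46 + 11n - 11]
3376 = n × [35 + 11n]
11n² + (35)n - 3376 = 0
Discriminant: Δ = (35)² - 4(11)(-3376) = 1225 + 148544 = 149769
√Δ = 387
n = [-(35) + √Δ] / (2·11) = (-35 + 387) / 22 = 352 / 22 = 16
(The negative root is discarded since n must be a positive integer.)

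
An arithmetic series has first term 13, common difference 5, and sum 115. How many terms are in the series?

Using S = n/2 × [2a + (n-1)d]
115 = n/2 × [2(13) + (n-1)(5)]
115 = n/2 × [26 + 5n - 5]
230 = n × [21 + 5n]
5n² + (21)n - 230 = 0
Discriminant: Δ = (21)² - 4(5)(-230) = 441 + 4600 = 5041
√Δ = 71
n = [-(21) + √Δ] / (2·5) = (-21 + 71) / 10 = 50 / 10 = 5
(The negative root is discarded since n must be a positive integer.)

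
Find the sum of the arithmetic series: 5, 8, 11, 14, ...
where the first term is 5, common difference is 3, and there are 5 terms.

Sₙ = n/2 × (first + last)
Last term = a + (n-1)d = 5 + (5-1)×3 = 17
S_5 = 5/2 × (5 + 17)
S_5 = 5/2 × 22 = 55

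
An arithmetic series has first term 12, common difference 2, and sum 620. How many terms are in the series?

Using S = n/2 × [2a + (n-1)d]
620 = n/2 × [2(12) + (n-1)(2)]
620 = n/2 × [24 + 2n - 2]
1240 = n × [22 + 2n]
2n² + (22)n - 1240 = 0
Discriminant: Δ = (22)² - 4(2)(-1240) = 484 + 9920 = 10404
√Δ = 102
n = [-(22) + √Δ] / (2·2) = (-22 + 102) / 4 = 80 / 4 = 20
(The negative root is discarded since n must be a positive integer.)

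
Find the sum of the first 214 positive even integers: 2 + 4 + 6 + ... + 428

Sum of first n even numbers = n(n+1)
= 214×215
= 46010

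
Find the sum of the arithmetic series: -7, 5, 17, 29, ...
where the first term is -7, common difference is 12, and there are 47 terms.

Sₙ = n/2 × (first + last)
Last term = a + (n-1)d = -7 + (47-1)×12 = 545
S_47 = 47/2 × (-7 + 545)
S_47 = 47/2 × 538 = 12643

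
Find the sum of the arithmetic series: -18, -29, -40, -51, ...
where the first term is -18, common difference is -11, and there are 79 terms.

Sₙ = n/2 × (first + last)
Last term = a + (n-1)d = -18 + (79-1)×(-11) = -876
S_79 = 79/2 × (-18 + (-876))
S_79 = 79/2 × (-894) = -35313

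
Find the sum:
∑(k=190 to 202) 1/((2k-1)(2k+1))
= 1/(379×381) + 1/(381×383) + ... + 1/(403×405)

Partial fractions: 1/((2k-1)(2k+1)) = (1/2)[1/(2k-1) - 1/(2k+1)]
The series telescopes:
= (1/2)[1/379 - 1/405]
= 13/153495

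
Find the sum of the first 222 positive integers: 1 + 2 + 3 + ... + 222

Formula: ∑k = n(n+1)/2
= 222×223/2
= 49506/2
= 24753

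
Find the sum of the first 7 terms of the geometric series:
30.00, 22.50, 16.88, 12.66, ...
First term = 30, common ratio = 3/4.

Sₙ = a(1 - rⁿ) / (1 - r)
S_7 = 30(1 - (3/4)^7) / (1 - (3/4))
S_7 = 30(1 - (2187/16384)) / (1/4)
S_7 = 212955/2048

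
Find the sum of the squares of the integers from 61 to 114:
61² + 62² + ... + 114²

Use ∑_{k=1}^{n} k² = n(n+1)(2n+1)/6, then subtract the first 60 terms.
∑_{k=1}^{114} k² = 114×115×229/6 = 500365
∑_{k=1}^{60} k² = 60×61×121/6 = 73810
∑_{k=61}^{114} k² = 500365 - 73810 = 426555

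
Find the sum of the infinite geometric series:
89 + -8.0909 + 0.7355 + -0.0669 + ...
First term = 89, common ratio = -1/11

For |r| < 1, S = a / (1 - r)
S = 89 / (1 - (-1/11))
S = 89 / (12/11)
S = 979/12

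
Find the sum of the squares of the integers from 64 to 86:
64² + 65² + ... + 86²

Use ∑_{k=1}^{n} k² = n(n+1)(2n+1)/6, then subtract the first 63 terms.
∑_{k=1}^{86} k² = 86×87×173/6 = 215731
∑_{k=1}^{63} k² = 63×64×127/6 = 85344
∑_{k=64}^{86} k² = 215731 - 85344 = 130387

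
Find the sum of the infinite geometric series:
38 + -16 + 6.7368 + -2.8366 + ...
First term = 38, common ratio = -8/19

For |r| < 1, S = a / (1 - r)
S = 38 / (1 - (-8/19))
S = 38 / (27/19)
S = 722/27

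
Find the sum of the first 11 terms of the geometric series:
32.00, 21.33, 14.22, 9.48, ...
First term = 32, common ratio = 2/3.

Sₙ = a(1 - rⁿ) / (1 - r)
S_11 = 32(1 - (2/3)^11) / (1 - (2/3))
S_11 = 32(1 - (2048/177147)) / (1/3)
S_11 = 5603168/59049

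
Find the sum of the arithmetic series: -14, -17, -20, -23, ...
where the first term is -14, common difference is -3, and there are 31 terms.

Sₙ = n/2 × (first + last)
Last term = a + (n-1)d = -14 + (31-1)×(-3) = -104
S_31 = 31/2 × (-14 + (-104))
S_31 = 31/2 × (-118) = -1829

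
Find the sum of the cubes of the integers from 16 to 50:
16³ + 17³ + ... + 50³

Use ∑_{k=1}^{n} k³ = [n(n+1)/2]², then subtract the first 15 terms.
∑_{k=1}^{50} k³ = [50×51/2]² = 1275² = 1625625
∑_{k=1}^{15} k³ = [15×16/2]² = 120² = 14400
∑_{k=16}^{50} k³ = 1625625 - 14400 = 1611225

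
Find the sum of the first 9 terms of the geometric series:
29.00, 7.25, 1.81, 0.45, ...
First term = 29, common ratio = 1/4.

Sₙ = a(1 - rⁿ) / (1 - r)
S_9 = 29(1 - (1/4)^9) / (1 - (1/4))
S_9 = 29(1 - (1/262144)) / (3/4)
S_9 = 2534049/65536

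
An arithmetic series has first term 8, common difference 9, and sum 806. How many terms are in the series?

Using S = n/2 × [2a + (n-1)d]
806 = n/2 × [2(8) + (n-1)(9)]
806 = n/2 × [16 + 9n - 9]
1612 = n × [7 + 9n]
9n² + (7)n - 1612 = 0
Discriminant: Δ = (7)² - 4(9)(-1612) = 49 + 58032 = 58081
√Δ = 241
n = [-(7) + √Δ] / (2·9) = (-7 + 241) / 18 = 234 / 18 = 13
(The negative root is discarded since n must be a positive integer.)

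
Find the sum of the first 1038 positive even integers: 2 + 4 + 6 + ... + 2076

Sum of first n even numbers = n(n+1)
= 1038×1039
= 1078482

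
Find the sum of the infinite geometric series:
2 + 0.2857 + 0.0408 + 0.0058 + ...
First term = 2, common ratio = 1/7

For |r| < 1, S = a / (1 - r)
S = 2 / (1 - (1/7))
S = 2 / (6/7)
S = 7/3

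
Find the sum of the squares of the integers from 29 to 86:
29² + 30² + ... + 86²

Use ∑_{k=1}^{n} k² = n(n+1)(2n+1)/6, then subtract the first 28 terms.
∑_{k=1}^{86} k² = 86×87×173/6 = 215731
∑_{k=1}^{28} k² = 28×29×57/6 = 7714
∑_{k=29}^{86} k² = 215731 - 7714 = 208017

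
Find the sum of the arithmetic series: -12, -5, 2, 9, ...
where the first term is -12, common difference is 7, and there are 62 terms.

Sₙ = n/2 × (first + last)
Last term = a + (n-1)d = -12 + (62-1)×7 = 415
S_62 = 62/2 × (-12 + 415)
S_62 = 62/2 × 403 = 12493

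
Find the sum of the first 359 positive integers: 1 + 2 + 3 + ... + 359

Formula: ∑k = n(n+1)/2
= 359×360/2
= 129240/2
= 64620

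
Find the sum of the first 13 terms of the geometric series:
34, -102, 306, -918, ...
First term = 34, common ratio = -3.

Sₙ = a(1 - rⁿ) / (1 - r)
S_13 = 34(1 - (-3)^13) / (1 - (-3))
S_13 = 34(1 - (-1594323)) / (4)
S_13 = 13551754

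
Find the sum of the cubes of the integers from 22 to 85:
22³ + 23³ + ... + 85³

Use ∑_{k=1}^{n} k³ = [n(n+1)/2]², then subtract the first 21 terms.
∑_{k=1}^{85} k³ = [85×86/2]² = 3655² = 13359025
∑_{k=1}^{21} k³ = [21×22/2]² = 231² = 53361
∑_{k=22}^{85} k³ = 13359025 - 53361 = 13305664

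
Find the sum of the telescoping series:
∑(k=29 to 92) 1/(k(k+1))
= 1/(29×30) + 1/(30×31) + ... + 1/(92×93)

Partial fractions: 1/(k(k+1)) = 1/k - 1/(k+1)
The series telescopes:
= (1/29 - 1/30) + (1/30 - 1/31) + ... + (1/92 - 1/93)
= 1/29 - 1/93
= 64/2697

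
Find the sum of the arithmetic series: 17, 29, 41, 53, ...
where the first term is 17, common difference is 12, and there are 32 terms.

Sₙ = n/2 × (first + last)
Last term = a + (n-1)d = 17 + (32-1)×12 = 389
S_32 = 32/2 × (17 + 389)
S_32 = 32/2 × 406 = 6496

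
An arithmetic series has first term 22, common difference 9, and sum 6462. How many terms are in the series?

Using S = n/2 × [2a + (n-1)d]
6462 = n/2 × [2(22) + (n-1)(9)]
6462 = n/2 × [44 + 9n - 9]
12924 = n × [35 + 9n]
9n² + (35)n - 12924 = 0
Discriminant: Δ = (35)² - 4(9)(-12924) = 1225 + 465264 = 466489
√Δ = 683
n = [-(35) + √Δ] / (2·9) = (-35 + 683) / 18 = 648 / 18 = 36
(The negative root is discarded since n must be a positive integer.)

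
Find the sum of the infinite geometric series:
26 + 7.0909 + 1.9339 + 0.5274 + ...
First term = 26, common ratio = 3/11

For |r| < 1, S = a / (1 - r)
S = 26 / (1 - (3/11))
S = 26 / (8/11)
S = 143/4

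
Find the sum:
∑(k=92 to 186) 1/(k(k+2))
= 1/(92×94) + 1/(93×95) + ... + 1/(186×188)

Partial fractions: 1/(k(k+2)) = (1/2)[1/k - 1/(k+2)]
Telescoping leaves the first two and last two terms:
= (1/2)[1/92 + 1/93 - 1/187 - 1/188]
= 102980/18799671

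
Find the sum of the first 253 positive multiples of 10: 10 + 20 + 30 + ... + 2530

Factor out 10: = 10(1 + 2 + ... + 253) = 10 × n(n+1)/2
= 10 × 253×254/2
= 10 × 32131
= 321310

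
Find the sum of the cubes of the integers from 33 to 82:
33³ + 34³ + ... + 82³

Use ∑_{k=1}^{n} k³ = [n(n+1)/2]², then subtract the first 32 terms.
∑_{k=1}^{82} k³ = [82×83/2]² = 3403² = 11580409
∑_{k=1}^{32} k³ = [32×33/2]² = 528² = 278784
∑_{k=33}^{82} k³ = 11580409 - 278784 = 11301625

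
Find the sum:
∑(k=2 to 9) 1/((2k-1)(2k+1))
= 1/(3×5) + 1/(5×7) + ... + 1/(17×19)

Partial fractions: 1/((2k-1)(2k+1)) = (1/2)[1/(2k-1) - 1/(2k+1)]
The series telescopes:
= (1/2)[1/3 - 1/19]
= 8/57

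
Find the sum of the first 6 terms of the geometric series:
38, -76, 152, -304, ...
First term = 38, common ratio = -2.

Sₙ = a(1 - rⁿ) / (1 - r)
S_6 = 38(1 - (-2)^6) / (1 - (-2))
S_6 = 38(1 - 64) / (3)
S_6 = -798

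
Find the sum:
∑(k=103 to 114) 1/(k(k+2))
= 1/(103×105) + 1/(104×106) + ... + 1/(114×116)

Partial fractions: 1/(k(k+2)) = (1/2)[1/k - 1/(k+2)]
Telescoping leaves the first two and last two terms:
= (1/2)[1/103 + 1/104 - 1/115 - 1/116]
= 71727/71449040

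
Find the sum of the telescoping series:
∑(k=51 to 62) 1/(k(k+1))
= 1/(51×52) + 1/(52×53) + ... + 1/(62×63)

Partial fractions: 1/(k(k+1)) = 1/k - 1/(k+1)
The series telescopes:
= (1/51 - 1/52) + (1/52 - 1/53) + ... + (1/62 - 1/63)
= 1/51 - 1/63
= 4/1071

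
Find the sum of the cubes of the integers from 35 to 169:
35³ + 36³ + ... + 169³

Use ∑_{k=1}^{n} k³ = [n(n+1)/2]², then subtract the first 34 terms.
∑_{k=1}^{169} k³ = [169×170/2]² = 14365² = 206353225
∑_{k=1}^{34} k³ = [34×35/2]² = 595² = 354025
∑_{k=35}^{169} k³ = 206353225 - 354025 = 205999200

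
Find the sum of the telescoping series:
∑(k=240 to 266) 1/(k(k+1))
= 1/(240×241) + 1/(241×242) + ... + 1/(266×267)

Partial fractions: 1/(k(k+1)) = 1/k - 1/(k+1)
The series telescopes:
= (1/240 - 1/241) + (1/241 - 1/242) + ... + (1/266 - 1/267)
= 1/240 - 1/267
= 3/7120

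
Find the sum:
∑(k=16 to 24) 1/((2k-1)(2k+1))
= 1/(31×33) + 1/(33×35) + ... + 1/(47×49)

Partial fractions: 1/((2k-1)(2k+1)) = (1/2)[1/(2k-1) - 1/(2k+1)]
The series telescopes:
= (1/2)[1/31 - 1/49]
= 9/1519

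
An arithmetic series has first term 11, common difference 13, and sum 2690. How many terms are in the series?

Using S = n/2 × [2a + (n-1)d]
2690 = n/2 × [2(11) + (n-1)(13)]
2690 = n/2 × [22 + 13n - 13]
5380 = n × [9 + 13n]
13n² + (9)n - 5380 = 0
Discriminant: Δ = (9)² - 4(13)(-5380) = 81 + 279760 = 279841
√Δ = 529
n = [-(9) + √Δ] / (2·13) = (-9 + 529) / 26 = 520 / 26 = 20
(The negative root is discarded since n must be a positive integer.)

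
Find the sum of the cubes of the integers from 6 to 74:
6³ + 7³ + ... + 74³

Use ∑_{k=1}^{n} k³ = [n(n+1)/2]², then subtract the first 5 terms.
∑_{k=1}^{74} k³ = [74×75/2]² = 2775² = 7700625
∑_{k=1}^{5} k³ = [5×6/2]² = 15² = 225
∑_{k=6}^{74} k³ = 7700625 - 225 = 7700400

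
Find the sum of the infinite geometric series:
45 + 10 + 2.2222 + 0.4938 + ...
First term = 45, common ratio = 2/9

For |r| < 1, S = a / (1 - r)
S = 45 / (1 - (2/9))
S = 45 / (7/9)
S = 405/7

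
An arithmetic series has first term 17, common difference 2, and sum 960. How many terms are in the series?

Using S = n/2 × [2a + (n-1)d]
960 = n/2 × [2(17) + (n-1)(2)]
960 = n/2 × [34 + 2n - 2]
1920 = n × [32 + 2n]
2n² + (32)n - 1920 = 0
Discriminant: Δ = (32)² - 4(2)(-1920) = 1024 + 15360 = 16384
√Δ = 128
n = [-(32) + √Δ] / (2·2) = (-32 + 128) / 4 = 96 / 4 = 24
(The negative root is discarded since n must be a positive integer.)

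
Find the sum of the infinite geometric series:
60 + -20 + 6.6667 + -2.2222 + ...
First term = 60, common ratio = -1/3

For |r| < 1, S = a / (1 - r)
S = 60 / (1 - (-1/3))
S = 60 / (4/3)
S = 45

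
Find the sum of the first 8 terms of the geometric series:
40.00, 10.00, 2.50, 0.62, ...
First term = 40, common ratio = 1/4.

Sₙ = a(1 - rⁿ) / (1 - r)
S_8 = 40(1 - (1/4)^8) / (1 - (1/4))
S_8 = 40(1 - (1/65536)) / (3/4)
S_8 = 109225/2048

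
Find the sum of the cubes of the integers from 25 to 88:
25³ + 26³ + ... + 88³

Use ∑_{k=1}^{n} k³ = [n(n+1)/2]², then subtract the first 24 terms.
∑_{k=1}^{88} k³ = [88×89/2]² = 3916² = 15335056
∑_{k=1}^{24} k³ = [24×25/2]² = 300² = 90000
∑_{k=25}^{88} k³ = 15335056 - 90000 = 15245056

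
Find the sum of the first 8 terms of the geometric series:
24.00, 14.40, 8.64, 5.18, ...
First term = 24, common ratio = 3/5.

Sₙ = a(1 - rⁿ) / (1 - r)
S_8 = 24(1 - (3/5)^8) / (1 - (3/5))
S_8 = 24(1 - (6561/390625)) / (2/5)
S_8 = 4608768/78125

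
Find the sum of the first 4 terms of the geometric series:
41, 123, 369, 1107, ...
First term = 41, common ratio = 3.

Sₙ = a(1 - rⁿ) / (1 - r)
S_4 = 41(1 - 3^4) / (1 - 3)
S_4 = 41(1 - 81) / (-2)
S_4 = 1640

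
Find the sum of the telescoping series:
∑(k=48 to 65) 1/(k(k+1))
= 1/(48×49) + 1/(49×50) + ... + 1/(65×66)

Partial fractions: 1/(k(k+1)) = 1/k - 1/(k+1)
The series telescopes:
= (1/48 - 1/49) + (1/49 - 1/50) + ... + (1/65 - 1/66)
= 1/48 - 1/66
= 1/176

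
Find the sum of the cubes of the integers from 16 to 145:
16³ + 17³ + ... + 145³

Use ∑_{k=1}^{n} k³ = [n(n+1)/2]², then subtract the first 15 terms.
∑_{k=1}^{145} k³ = [145×146/2]² = 10585² = 112042225
∑_{k=1}^{15} k³ = [15×16/2]² = 120² = 14400
∑_{k=16}^{145} k³ = 112042225 - 14400 = 112027825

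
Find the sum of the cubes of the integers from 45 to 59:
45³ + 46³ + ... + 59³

Use ∑_{k=1}^{n} k³ = [n(n+1)/2]², then subtract the first 44 terms.
∑_{k=1}^{59} k³ = [59×60/2]² = 1770² = 3132900
∑_{k=1}^{44} k³ = [44×45/2]² = 990² = 980100
∑_{k=45}^{59} k³ = 3132900 - 980100 = 2152800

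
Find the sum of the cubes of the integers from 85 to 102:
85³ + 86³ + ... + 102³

Use ∑_{k=1}^{n} k³ = [n(n+1)/2]², then subtract the first 84 terms.
∑_{k=1}^{102} k³ = [102×103/2]² = 5253² = 27594009
∑_{k=1}^{84} k³ = [84×85/2]² = 3570² = 12744900
∑_{k=85}^{102} k³ = 27594009 - 12744900 = 14849109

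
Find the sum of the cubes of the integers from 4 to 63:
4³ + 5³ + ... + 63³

Use ∑_{k=1}^{n} k³ = [n(n+1)/2]², then subtract the first 3 terms.
∑_{k=1}^{63} k³ = [63×64/2]² = 2016² = 4064256
∑_{k=1}^{3} k³ = [3×4/2]² = 6² = 36
∑_{k=4}^{63} k³ = 4064256 - 36 = 4064220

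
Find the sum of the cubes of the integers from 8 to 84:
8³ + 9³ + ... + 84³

Use ∑_{k=1}^{n} k³ = [n(n+1)/2]², then subtract the first 7 terms.
∑_{k=1}^{84} k³ = [84×85/2]² = 3570² = 12744900
∑_{k=1}^{7} k³ = [7×8/2]² = 28² = 784
∑_{k=8}^{84} k³ = 12744900 - 784 = 12744116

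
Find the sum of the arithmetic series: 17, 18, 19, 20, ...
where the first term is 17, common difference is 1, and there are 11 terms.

Sₙ = n/2 × (first + last)
Last term = a + (n-1)d = 17 + (11-1)×1 = 27
S_11 = 11/2 × (17 + 27)
S_11 = 11/2 × 44 = 242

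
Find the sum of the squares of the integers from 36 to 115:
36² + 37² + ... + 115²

Use ∑_{k=1}^{n} k² = n(n+1)(2n+1)/6, then subtract the first 35 terms.
∑_{k=1}^{115} k² = 115×116×231/6 = 513590
∑_{k=1}^{35} k² = 35×36×71/6 = 14910
∑_{k=36}^{115} k² = 513590 - 14910 = 498680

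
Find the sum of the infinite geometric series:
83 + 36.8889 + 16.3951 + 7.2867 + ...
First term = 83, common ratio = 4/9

For |r| < 1, S = a / (1 - r)
S = 83 / (1 - (4/9))
S = 83 / (5/9)
S = 747/5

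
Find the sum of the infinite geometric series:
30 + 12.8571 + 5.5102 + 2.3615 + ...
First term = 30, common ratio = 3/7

For |r| < 1, S = a / (1 - r)
S = 30 / (1 - (3/7))
S = 30 / (4/7)
S = 105/2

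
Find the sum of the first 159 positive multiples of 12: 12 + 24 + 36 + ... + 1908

Factor out 12: = 12(1 + 2 + ... + 159) = 12 × n(n+1)/2
= 12 × 159×160/2
= 12 × 12720
= 152640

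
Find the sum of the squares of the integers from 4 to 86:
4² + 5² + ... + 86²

Use ∑_{k=1}^{n} k² = n(n+1)(2n+1)/6, then subtract the first 3 terms.
∑_{k=1}^{86} k² = 86×87×173/6 = 215731
∑_{k=1}^{3} k² = 3×4×7/6 = 14
∑_{k=4}^{86} k² = 215731 - 14 = 215717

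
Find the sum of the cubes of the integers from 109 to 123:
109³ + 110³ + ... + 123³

Use ∑_{k=1}^{n} k³ = [n(n+1)/2]², then subtract the first 108 terms.
∑_{k=1}^{123} k³ = [123×124/2]² = 7626² = 58155876
∑_{k=1}^{108} k³ = [108×109/2]² = 5886² = 34644996
∑_{k=109}^{123} k³ = 58155876 - 34644996 = 23510880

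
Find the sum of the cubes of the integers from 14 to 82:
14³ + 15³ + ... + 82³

Use ∑_{k=1}^{n} k³ = [n(n+1)/2]², then subtract the first 13 terms.
∑_{k=1}^{82} k³ = [82×83/2]² = 3403² = 11580409
∑_{k=1}^{13} k³ = [13×14/2]² = 91² = 8281
∑_{k=14}^{82} k³ = 11580409 - 8281 = 11572128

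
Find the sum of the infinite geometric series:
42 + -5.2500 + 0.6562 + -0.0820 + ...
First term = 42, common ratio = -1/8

For |r| < 1, S = a / (1 - r)
S = 42 / (1 - (-1/8))
S = 42 / (9/8)
S = 112/3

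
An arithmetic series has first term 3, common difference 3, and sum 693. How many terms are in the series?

Using S = n/2 × [2a + (n-1)d]
693 = n/2 × [2(3) + (n-1)(3)]
693 = n/2 × [6 + 3n - 3]
1386 = n × [3 + 3n]
3n² + (3)n - 1386 = 0
Discriminant: Δ = (3)² - 4(3)(-1386) = 9 + 16632 = 16641
√Δ = 129
n = [-(3) + √Δ] / (2·3) = (-3 + 129) / 6 = 126 / 6 = 21
(The negative root is discarded since n must be a positive integer.)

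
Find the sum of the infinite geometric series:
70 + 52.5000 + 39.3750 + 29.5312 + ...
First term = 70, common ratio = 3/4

For |r| < 1, S = a / (1 - r)
S = 70 / (1 - (3/4))
S = 70 / (1/4)
S = 280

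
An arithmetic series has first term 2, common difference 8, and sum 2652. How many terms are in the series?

Using S = n/2 × [2a + (n-1)d]
2652 = n/2 × [2(2) + (n-1)(8)]
2652 = n/2 × [4 + 8n - 8]
5304 = n × [-4 + 8n]
8n² + (-4)n - 5304 = 0
Discriminant: Δ = (-4)² - 4(8)(-5304) = 16 + 169728 = 169744
√Δ = 412
n = [-(-4) + √Δ] / (2·8) = (4 + 412) / 16 = 416 / 16 = 26
(The negative root is discarded since n must be a positive integer.)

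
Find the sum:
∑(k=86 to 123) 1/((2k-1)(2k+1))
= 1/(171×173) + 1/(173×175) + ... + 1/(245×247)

Partial fractions: 1/((2k-1)(2k+1)) = (1/2)[1/(2k-1) - 1/(2k+1)]
The series telescopes:
= (1/2)[1/171 - 1/247]
= 2/2223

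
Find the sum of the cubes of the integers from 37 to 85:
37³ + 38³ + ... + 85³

Use ∑_{k=1}^{n} k³ = [n(n+1)/2]², then subtract the first 36 terms.
∑_{k=1}^{85} k³ = [85×86/2]² = 3655² = 13359025
∑_{k=1}^{36} k³ = [36×37/2]² = 666² = 443556
∑_{k=37}^{85} k³ = 13359025 - 443556 = 12915469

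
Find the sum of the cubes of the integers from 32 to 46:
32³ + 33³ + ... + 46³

Use ∑_{k=1}^{n} k³ = [n(n+1)/2]², then subtract the first 31 terms.
∑_{k=1}^{46} k³ = [46×47/2]² = 1081² = 1168561
∑_{k=1}^{31} k³ = [31×32/2]² = 496² = 246016
∑_{k=32}^{46} k³ = 1168561 - 246016 = 922545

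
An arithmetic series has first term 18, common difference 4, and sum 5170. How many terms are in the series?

Using S = n/2 × [2a + (n-1)d]
5170 = n/2 × [2(18) + (n-1)(4)]
5170 = n/2 × [36 + 4n - 4]
10340 = n × [32 + 4n]
4n² + (32)n - 10340 = 0
Discriminant: Δ = (32)² - 4(4)(-10340) = 1024 + 165440 = 166464
√Δ = 408
n = [-(32) + √Δ] / (2·4) = (-32 + 408) / 8 = 376 / 8 = 47
(The negative root is discarded since n must be a positive integer.)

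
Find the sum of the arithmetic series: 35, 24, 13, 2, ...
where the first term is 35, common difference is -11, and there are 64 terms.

Sₙ = n/2 × (first + last)
Last term = a + (n-1)d = 35 + (64-1)×(-11) = -658
S_64 = 64/2 × (35 + (-658))
S_64 = 64/2 × (-623) = -19936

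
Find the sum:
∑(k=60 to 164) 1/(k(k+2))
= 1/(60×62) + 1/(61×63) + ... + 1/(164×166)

Partial fractions: 1/(k(k+2)) = (1/2)[1/k - 1/(k+2)]
Telescoping leaves the first two and last two terms:
= (1/2)[1/60 + 1/61 - 1/165 - 1/166]
= 70091/6683160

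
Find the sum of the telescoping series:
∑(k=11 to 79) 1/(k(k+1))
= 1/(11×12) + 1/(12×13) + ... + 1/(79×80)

Partial fractions: 1/(k(k+1)) = 1/k - 1/(k+1)
The series telescopes:
= (1/11 - 1/12) + (1/12 - 1/13) + ... + (1/79 - 1/80)
= 1/11 - 1/80
= 69/880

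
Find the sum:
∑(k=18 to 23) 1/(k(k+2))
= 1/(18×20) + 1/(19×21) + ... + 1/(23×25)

Partial fractions: 1/(k(k+2)) = (1/2)[1/k - 1/(k+2)]
Telescoping leaves the first two and last two terms:
= (1/2)[1/18 + 1/19 - 1/24 - 1/25]
= 907/68400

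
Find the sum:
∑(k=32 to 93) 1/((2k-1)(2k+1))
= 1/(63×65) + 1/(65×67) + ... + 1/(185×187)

Partial fractions: 1/((2k-1)(2k+1)) = (1/2)[1/(2k-1) - 1/(2k+1)]
The series telescopes:
= (1/2)[1/63 - 1/187]
= 62/11781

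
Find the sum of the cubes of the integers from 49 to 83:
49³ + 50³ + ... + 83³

Use ∑_{k=1}^{n} k³ = [n(n+1)/2]², then subtract the first 48 terms.
∑_{k=1}^{83} k³ = [83×84/2]² = 3486² = 12152196
∑_{k=1}^{48} k³ = [48×49/2]² = 1176² = 1382976
∑_{k=49}^{83} k³ = 12152196 - 1382976 = 10769220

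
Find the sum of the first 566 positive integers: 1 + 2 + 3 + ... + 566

Formula: ∑k = n(n+1)/2
= 566×567/2
= 320922/2
= 160461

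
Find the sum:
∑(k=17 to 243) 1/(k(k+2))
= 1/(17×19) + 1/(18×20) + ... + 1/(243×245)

Partial fractions: 1/(k(k+2)) = (1/2)[1/k - 1/(k+2)]
Telescoping leaves the first two and last two terms:
= (1/2)[1/17 + 1/18 - 1/244 - 1/245]
= 971333/18292680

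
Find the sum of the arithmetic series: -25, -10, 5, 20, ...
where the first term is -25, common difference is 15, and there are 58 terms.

Sₙ = n/2 × (first + last)
Last term = a + (n-1)d = -25 + (58-1)×15 = 830
S_58 = 58/2 × (-25 + 830)
S_58 = 58/2 × 805 = 23345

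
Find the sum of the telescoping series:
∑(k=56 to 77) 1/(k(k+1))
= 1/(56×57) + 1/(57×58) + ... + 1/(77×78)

Partial fractions: 1/(k(k+1)) = 1/k - 1/(k+1)
The series telescopes:
= (1/56 - 1/57) + (1/57 - 1/58) + ... + (1/77 - 1/78)
= 1/56 - 1/78
= 11/2184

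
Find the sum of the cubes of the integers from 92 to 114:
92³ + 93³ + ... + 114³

Use ∑_{k=1}^{n} k³ = [n(n+1)/2]², then subtract the first 91 terms.
∑_{k=1}^{114} k³ = [114×115/2]² = 6555² = 42968025
∑_{k=1}^{91} k³ = [91×92/2]² = 4186² = 17522596
∑_{k=92}^{114} k³ = 42968025 - 17522596 = 25445429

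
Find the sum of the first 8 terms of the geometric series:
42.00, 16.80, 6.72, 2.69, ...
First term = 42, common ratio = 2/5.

Sₙ = a(1 - rⁿ) / (1 - r)
S_8 = 42(1 - (2/5)^8) / (1 - (2/5))
S_8 = 42(1 - (256/390625)) / (3/5)
S_8 = 5465166/78125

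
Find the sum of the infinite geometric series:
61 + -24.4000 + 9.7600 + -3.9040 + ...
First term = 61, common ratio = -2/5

For |r| < 1, S = a / (1 - r)
S = 61 / (1 - (-2/5))
S = 61 / (7/5)
S = 305/7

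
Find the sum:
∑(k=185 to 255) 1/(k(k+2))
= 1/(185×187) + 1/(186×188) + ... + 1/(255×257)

Partial fractions: 1/(k(k+2)) = (1/2)[1/k - 1/(k+2)]
Telescoping leaves the first two and last two terms:
= (1/2)[1/185 + 1/186 - 1/256 - 1/257]
= 3378251/2263902720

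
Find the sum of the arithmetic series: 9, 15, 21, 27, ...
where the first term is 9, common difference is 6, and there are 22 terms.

Sₙ = n/2 × (first + last)
Last term = a + (n-1)d = 9 + (22-1)×6 = 135
S_22 = 22/2 × (9 + 135)
S_22 = 22/2 × 144 = 1584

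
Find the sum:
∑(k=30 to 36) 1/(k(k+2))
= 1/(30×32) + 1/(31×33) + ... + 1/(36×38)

Partial fractions: 1/(k(k+2)) = (1/2)[1/k - 1/(k+2)]
Telescoping leaves the first two and last two terms:
= (1/2)[1/30 + 1/31 - 1/37 - 1/38]
= 2002/326895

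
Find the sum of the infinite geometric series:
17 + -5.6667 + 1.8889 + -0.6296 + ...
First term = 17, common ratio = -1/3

For |r| < 1, S = a / (1 - r)
S = 17 / (1 - (-1/3))
S = 17 / (4/3)
S = 51/4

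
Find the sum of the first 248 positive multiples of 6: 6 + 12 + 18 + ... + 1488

Factor out 6: = 6(1 + 2 + ... + 248) = 6 × n(n+1)/2
= 6 × 248×249/2
= 6 × 30876
= 185256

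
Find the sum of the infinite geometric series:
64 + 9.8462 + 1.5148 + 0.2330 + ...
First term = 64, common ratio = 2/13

For |r| < 1, S = a / (1 - r)
S = 64 / (1 - (2/13))
S = 64 / (11/13)
S = 832/11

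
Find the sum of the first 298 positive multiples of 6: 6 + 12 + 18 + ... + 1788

Factor out 6: = 6(1 + 2 + ... + 298) = 6 × n(n+1)/2
= 6 × 298×299/2
= 6 × 44551
= 267306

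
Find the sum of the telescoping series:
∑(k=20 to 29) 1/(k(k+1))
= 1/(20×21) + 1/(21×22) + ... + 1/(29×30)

Partial fractions: 1/(k(k+1)) = 1/k - 1/(k+1)
The series telescopes:
= (1/20 - 1/21) + (1/21 - 1/22) + ... + (1/29 - 1/30)
= 1/20 - 1/30
= 1/60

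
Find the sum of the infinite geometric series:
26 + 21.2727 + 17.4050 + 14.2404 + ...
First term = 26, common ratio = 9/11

For |r| < 1, S = a / (1 - r)
S = 26 / (1 - (9/11))
S = 26 / (2/11)
S = 143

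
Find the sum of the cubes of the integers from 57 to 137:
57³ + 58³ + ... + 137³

Use ∑_{k=1}^{n} k³ = [n(n+1)/2]², then subtract the first 56 terms.
∑_{k=1}^{137} k³ = [137×138/2]² = 9453² = 89359209
∑_{k=1}^{56} k³ = [56×57/2]² = 1596² = 2547216
∑_{k=57}^{137} k³ = 89359209 - 2547216 = 86811993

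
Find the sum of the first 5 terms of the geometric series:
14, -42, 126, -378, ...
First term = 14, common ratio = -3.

Sₙ = a(1 - rⁿ) / (1 - r)
S_5 = 14(1 - (-3)^5) / (1 - (-3))
S_5 = 14(1 - (-243)) / (4)
S_5 = 854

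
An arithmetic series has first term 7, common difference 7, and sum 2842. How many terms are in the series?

Using S = n/2 × [2a + (n-1)d]
2842 = n/2 × [2(7) + (n-1)(7)]
2842 = n/2 × [14 + 7n - 7]
5684 = n × [7 + 7n]
7n² + (7)n - 5684 = 0
Discriminant: Δ = (7)² - 4(7)(-5684) = 49 + 159152 = 159201
√Δ = 399
n = [-(7) + √Δ] / (2·7) = (-7 + 399) / 14 = 392 / 14 = 28
(The negative root is discarded since n must be a positive integer.)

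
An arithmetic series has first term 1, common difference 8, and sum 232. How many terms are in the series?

Using S = n/2 × [2a + (n-1)d]
232 = n/2 × [2(1) + (n-1)(8)]
232 = n/2 × [2 + 8n - 8]
464 = n × [-6 + 8n]
8n² + (-6)n - 464 = 0
Discriminant: Δ = (-6)² - 4(8)(-464) = 36 + 14848 = 14884
√Δ = 122
n = [-(-6) + √Δ] / (2·8) = (6 + 122) / 16 = 128 / 16 = 8
(The negative root is discarded since n must be a positive integer.)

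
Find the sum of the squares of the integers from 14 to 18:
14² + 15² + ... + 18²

Use ∑_{k=1}^{n} k² = n(n+1)(2n+1)/6, then subtract the first 13 terms.
∑_{k=1}^{18} k² = 18×19×37/6 = 2109
∑_{k=1}^{13} k² = 13×14×27/6 = 819
∑_{k=14}^{18} k² = 2109 - 819 = 1290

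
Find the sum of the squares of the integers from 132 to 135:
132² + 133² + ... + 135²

Use ∑_{k=1}^{n} k² = n(n+1)(2n+1)/6, then subtract the first 131 terms.
∑_{k=1}^{135} k² = 135×136×271/6 = 829260
∑_{k=1}^{131} k² = 131×132×263/6 = 757966
∑_{k=132}^{135} k² = 829260 - 757966 = 71294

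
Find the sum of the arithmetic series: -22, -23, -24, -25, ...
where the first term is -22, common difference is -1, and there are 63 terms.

Sₙ = n/2 × (first + last)
Last term = a + (n-1)d = -22 + (63-1)×(-1) = -84
S_63 = 63/2 × (-22 + (-84))
S_63 = 63/2 × (-106) = -3339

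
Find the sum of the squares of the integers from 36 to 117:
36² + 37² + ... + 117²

Use ∑_{k=1}^{n} k² = n(n+1)(2n+1)/6, then subtract the first 35 terms.
∑_{k=1}^{117} k² = 117×118×235/6 = 540735
∑_{k=1}^{35} k² = 35×36×71/6 = 14910
∑_{k=36}^{117} k² = 540735 - 14910 = 525825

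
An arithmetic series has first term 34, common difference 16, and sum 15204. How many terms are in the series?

Using S = n/2 × [2a + (n-1)d]
15204 = n/2 × [2(34) + (n-1)(16)]
15204 = n/2 × [68 + 16n - 16]
30408 = n × [52 + 16n]
16n² + (52)n - 30408 = 0
Discriminant: Δ = (52)² - 4(16)(-30408) = 2704 + 1946112 = 1948816
√Δ = 1396
n = [-(52) + √Δ] / (2·16) = (-52 + 1396) / 32 = 1344 / 32 = 42
(The negative root is discarded since n must be a positive integer.)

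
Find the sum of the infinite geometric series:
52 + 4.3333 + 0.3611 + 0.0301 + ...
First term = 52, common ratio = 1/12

For |r| < 1, S = a / (1 - r)
S = 52 / (1 - (1/12))
S = 52 / (11/12)
S = 624/11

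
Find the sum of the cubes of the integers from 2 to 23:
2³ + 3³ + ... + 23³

Use ∑_{k=1}^{n} k³ = [n(n+1)/2]², then subtract the first 1 terms.
∑_{k=1}^{23} k³ = [23×24/2]² = 276² = 76176
∑_{k=1}^{1} k³ = [1×2/2]² = 1² = 1
∑_{k=2}^{23} k³ = 76176 - 1 = 76175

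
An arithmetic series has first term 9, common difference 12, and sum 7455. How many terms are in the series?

Using S = n/2 × [2a + (n-1)d]
7455 = n/2 × [2(9) + (n-1)(12)]
7455 = n/2 × [18 + 12n - 12]
14910 = n × [6 + 12n]
12n² + (6)n - 14910 = 0
Discriminant: Δ = (6)² - 4(12)(-14910) = 36 + 715680 = 715716
√Δ = 846
n = [-(6) + √Δ] / (2·12) = (-6 + 846) / 24 = 840 / 24 = 35
(The negative root is discarded since n must be a positive integer.)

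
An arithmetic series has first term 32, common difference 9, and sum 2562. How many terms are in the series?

Using S = n/2 × [2a + (n-1)d]
2562 = n/2 × [2(32) + (n-1)(9)]
2562 = n/2 × [64 + 9n - 9]
5124 = n × [55 + 9n]
9n² + (55)n - 5124 = 0
Discriminant: Δ = (55)² - 4(9)(-5124) = 3025 + 184464 = 187489
√Δ = 433
n = [-(55) + √Δ] / (2·9) = (-55 + 433) / 18 = 378 / 18 = 21
(The negative root is discarded since n must be a positive integer.)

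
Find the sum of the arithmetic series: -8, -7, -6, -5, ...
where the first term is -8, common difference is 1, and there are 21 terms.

Sₙ = n/2 × (first + last)
Last term = a + (n-1)d = -8 + (21-1)×1 = 12
S_21 = 21/2 × (-8 + 12)
S_21 = 21/2 × 4 = 42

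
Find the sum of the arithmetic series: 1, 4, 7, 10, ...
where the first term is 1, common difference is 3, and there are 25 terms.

Sₙ = n/2 × (first + last)
Last term = a + (n-1)d = 1 + (25-1)×3 = 73
S_25 = 25/2 × (1 + 73)
S_25 = 25/2 × 74 = 925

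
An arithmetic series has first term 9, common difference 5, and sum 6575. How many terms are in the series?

Using S = n/2 × [2a + (n-1)d]
6575 = n/2 × [2(9) + (n-1)(5)]
6575 = n/2 × [18 + 5n - 5]
13150 = n × [13 + 5n]
5n² + (13)n - 13150 = 0
Discriminant: Δ = (13)² - 4(5)(-13150) = 169 + 263000 = 263169
√Δ = 513
n = [-(13) + √Δ] / (2·5) = (-13 + 513) / 10 = 500 / 10 = 50
(The negative root is discarded since n must be a positive integer.)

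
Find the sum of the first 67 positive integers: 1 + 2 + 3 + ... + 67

Formula: ∑k = n(n+1)/2
= 67×68/2
= 4556/2
= 2278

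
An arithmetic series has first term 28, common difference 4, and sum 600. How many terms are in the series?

Using S = n/2 × [2a + (n-1)d]
600 = n/2 × [2(28) + (n-1)(4)]
600 = n/2 × [56 + 4n - 4]
1200 = n × [52 + 4n]
4n² + (52)n - 1200 = 0
Discriminant: Δ = (52)² - 4(4)(-1200) = 2704 + 19200 = 21904
√Δ = 148
n = [-(52) + √Δ] / (2·4) = (-52 + 148) / 8 = 96 / 8 = 12
(The negative root is discarded since n must be a positive integer.)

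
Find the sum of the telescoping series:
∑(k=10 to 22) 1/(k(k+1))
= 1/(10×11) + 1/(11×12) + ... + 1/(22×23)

Partial fractions: 1/(k(k+1)) = 1/k - 1/(k+1)
The series telescopes:
= (1/10 - 1/11) + (1/11 - 1/12) + ... + (1/22 - 1/23)
= 1/10 - 1/23
= 13/230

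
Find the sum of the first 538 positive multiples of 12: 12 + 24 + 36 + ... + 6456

Factor out 12: = 12(1 + 2 + ... + 538) = 12 × n(n+1)/2
= 12 × 538×539/2
= 12 × 144991
= 1739892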